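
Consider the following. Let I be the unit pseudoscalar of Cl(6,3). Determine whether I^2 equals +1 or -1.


The pseudoscalar I = e1...e_n (product of all n generators) of Cl(p,q) satisfies I^2 = (-1)^(q + n(n-1)/2).
p = 6, q = 3, n = p + q = 9
n(n-1)/2 = 9 * 8 / 2 = 36
Exponent = q + n(n-1)/2 = 3 + 36 = 39
I^2 = (-1)^39 = -1


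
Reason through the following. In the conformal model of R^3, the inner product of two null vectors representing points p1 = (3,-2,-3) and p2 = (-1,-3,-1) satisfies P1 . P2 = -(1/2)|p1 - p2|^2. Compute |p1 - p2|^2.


p1 - p2 = (4, 1, -2)
|p1 - p2|^2 = 4^2 + 1^2 + (-2)^2
= 16 + 1 + 4
= 21


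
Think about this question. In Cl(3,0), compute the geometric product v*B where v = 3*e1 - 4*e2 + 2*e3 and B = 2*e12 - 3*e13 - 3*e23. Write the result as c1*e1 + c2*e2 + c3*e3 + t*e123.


vB has grade-1 (vector) and grade-3 (trivector) parts: vB = (v _| B) + (v ^ B).
Vector part <vB>_1:
  e1: -v2*b12 - v3*b13 = -(-4)*(2) - (2)*(-3) = 14
  e2: v1*b12 - v3*b23 = (3)*(2) - (2)*(-3) = 12
  e3: v1*b13 + v2*b23 = (3)*(-3) + (-4)*(-3) = 3
Trivector part <vB>_3:
  e123: v1*b23 - v2*b13 + v3*b12 = (3)*(-3) - (-4)*(-3) + (2)*(2) = -17
vB = 14*e1 + 12*e2 + 3*e3 - 17*e123


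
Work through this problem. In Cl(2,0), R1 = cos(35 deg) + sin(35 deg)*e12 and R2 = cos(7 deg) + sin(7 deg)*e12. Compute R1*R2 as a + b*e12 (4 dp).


Same-plane rotors commute and their half-angles add:
R1*R2 = cos(a1 + a2) + sin(a1 + a2)*e12.
a1 + a2 = 35 + 7 = 42 deg
cos(42 deg) = 0.7431
sin(42 deg) = 0.6691
R1*R2 = 0.7431 + 0.6691*e12


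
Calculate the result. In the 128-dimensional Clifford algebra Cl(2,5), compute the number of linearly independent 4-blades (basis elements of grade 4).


Number of grade-k basis blades in Cl(p,q) with n = p + q is C(n, k).
n = 2 + 5 = 7
C(7, 4) = 7! / (4! * 3!)
= 5040 / (24 * 6)
= 35


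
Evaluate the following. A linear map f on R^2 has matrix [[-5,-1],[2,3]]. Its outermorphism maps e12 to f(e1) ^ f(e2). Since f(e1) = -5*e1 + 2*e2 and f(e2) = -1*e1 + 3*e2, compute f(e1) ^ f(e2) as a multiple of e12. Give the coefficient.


The outermorphism of a linear map f sends e1^e2 to f(e1)^f(e2).
f(e1) = -5*e1 + 2*e2
f(e2) = -1*e1 + 3*e2
f(e1) ^ f(e2) = (-5*e1 + 2*e2) ^ (-1*e1 + 3*e2)
= (-5)*3*e12 + 2*(-1)*e21
= (-15 - (-2))*e12
= -13*e12
Coefficient = -13


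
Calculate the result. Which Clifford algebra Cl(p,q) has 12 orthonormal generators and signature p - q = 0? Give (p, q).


We need p + q = 12 and p - q = 0.
Adding: 2p = 12 + 0 = 12, so p = 6.
Then q = 12 - 6 = 6.
(p, q) = (6, 6)


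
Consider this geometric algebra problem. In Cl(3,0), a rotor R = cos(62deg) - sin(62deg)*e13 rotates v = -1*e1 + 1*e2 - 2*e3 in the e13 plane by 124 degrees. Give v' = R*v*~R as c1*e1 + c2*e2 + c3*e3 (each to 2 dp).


Rotor R = cos(62deg) - sin(62deg)*e13
Rotation angle theta = 2 * 62 = 124 degrees in the e13 plane (e1 -> e3).
The component perpendicular to the plane (e2) is invariant: v'_2 = v2 = 1.00
cos(124deg) = -0.5592, sin(124deg) = 0.8290
v'_1 = v1*cos(theta) - v3*sin(theta) = -1*(-0.5592) - (-2)*0.8290 = 2.22
v'_3 = v1*sin(theta) + v3*cos(theta) = -1*0.8290 + (-2)*(-0.5592) = 0.29
v' = 2.22*e1 + 1.00*e2 + 0.29*e3


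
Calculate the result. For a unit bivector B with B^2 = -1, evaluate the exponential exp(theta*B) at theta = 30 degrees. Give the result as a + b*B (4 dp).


For a unit bivector B with B^2 = -1, the exponential series gives
e^(theta*B) = cos(theta) + sin(theta)*B (the GA analogue of Euler's formula).
theta = 30 degrees = 0.523599 rad
cos(30 deg) = 0.8660
sin(30 deg) = 0.5000
exp(theta*B) = 0.8660 + 0.5000*B


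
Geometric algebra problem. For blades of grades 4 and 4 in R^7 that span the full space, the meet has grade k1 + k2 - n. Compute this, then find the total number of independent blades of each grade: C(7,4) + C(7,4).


Meet grade = grade(A) + grade(B) - n
= 4 + 4 - 7 = 1
C(7,4) = 35
C(7,4) = 35
dim_A + dim_B = 35 + 35 = 70


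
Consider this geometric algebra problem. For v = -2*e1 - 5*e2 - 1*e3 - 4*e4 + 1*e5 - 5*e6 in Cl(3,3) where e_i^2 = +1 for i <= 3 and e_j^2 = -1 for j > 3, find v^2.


v^2 = sum of c_i^2 * e_i^2
Positive signature terms (e_i^2 = +1): (-2)^2 + (-5)^2 + (-1)^2 = 30
Negative signature terms (e_j^2 = -1): (-4)^2 + 1^2 + (-5)^2 = 42
v^2 = 30 - 42 = -12


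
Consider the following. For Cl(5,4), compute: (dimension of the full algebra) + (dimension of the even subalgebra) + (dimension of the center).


n = 5 + 4 = 9
Total dim = 2^9 = 512
Even subalgebra dim = 2^8 = 256
n is odd, so center dim = 2
Sum = 512 + 256 + 2 = 770


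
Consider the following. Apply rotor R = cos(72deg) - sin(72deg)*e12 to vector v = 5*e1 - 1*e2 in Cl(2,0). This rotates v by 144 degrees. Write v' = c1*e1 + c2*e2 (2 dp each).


Rotor R = cos(72deg) - sin(72deg)*e12
Rotation angle theta = 2 * 72 = 144 degrees
v' = R*v*~R rotates v by theta.
cos(144deg) = -0.8090, sin(144deg) = 0.5878
v'_1 = 5*cos(144deg) - (-1)*sin(144deg)
= 5*(-0.8090) - (-1)*0.5878
= -3.46
v'_2 = 5*sin(144deg) + (-1)*cos(144deg)
= 5*0.5878 + (-1)*(-0.8090)
= 3.75
v' = -3.46*e1 + 3.75*e2


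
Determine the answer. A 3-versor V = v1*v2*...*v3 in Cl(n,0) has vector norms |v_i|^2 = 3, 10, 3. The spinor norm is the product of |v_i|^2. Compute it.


Spinor norm N(V) = |v1|^2 * |v2|^2 * ... * |v3|^2
= 3 * 10 * 3
Running product: 3, 30, 90
N(V) = 90


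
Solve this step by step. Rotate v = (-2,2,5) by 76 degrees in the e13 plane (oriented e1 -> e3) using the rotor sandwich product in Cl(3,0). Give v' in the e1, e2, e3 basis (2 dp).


Rotor R = cos(38deg) - sin(38deg)*e13
Rotation angle theta = 2 * 38 = 76 degrees in the e13 plane (e1 -> e3).
The component perpendicular to the plane (e2) is invariant: v'_2 = v2 = 2.00
cos(76deg) = 0.2419, sin(76deg) = 0.9703
v'_1 = v1*cos(theta) - v3*sin(theta) = -2*0.2419 - 5*0.9703 = -5.34
v'_3 = v1*sin(theta) + v3*cos(theta) = -2*0.9703 + 5*0.2419 = -0.73
v' = -5.34*e1 + 2.00*e2 - 0.73*e3


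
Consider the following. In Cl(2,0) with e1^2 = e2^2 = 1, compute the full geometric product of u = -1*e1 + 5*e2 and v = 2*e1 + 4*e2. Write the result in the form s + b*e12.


Expand: (-1*e1 + 5*e2)(2*e1 + 4*e2)
= (-1)*2*e1e1 + (-1)*4*e1e2 + 5*2*e2e1 + 5*4*e2e2
Using e1^2 = e2^2 = 1, e2e1 = -e1e2:
Scalar part s = (-1)*2 + 5*4 = -2 + 20 = 18
Bivector part b = (-1)*4 - 5*2 = -4 - 10 = -14
uv = 18 - 14*e12


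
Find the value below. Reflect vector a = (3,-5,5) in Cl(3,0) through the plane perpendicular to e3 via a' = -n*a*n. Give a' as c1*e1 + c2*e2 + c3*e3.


Reflection formula: a' = -n*a*n, with n = e3 (unit vector, n^2 = 1).
For reflection through hyperplane perp to e3:
The component along e3 flips sign, others stay.
a = (3, -5, 5)
a' = (3, -5, -5)
a' = 3*e1 - 5*e2 - 5*e3


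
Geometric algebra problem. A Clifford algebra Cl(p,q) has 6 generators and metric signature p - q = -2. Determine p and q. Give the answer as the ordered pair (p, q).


We need p + q = 6 and p - q = -2.
Adding: 2p = 6 + (-2) = 4, so p = 2.
Then q = 6 - 2 = 4.
(p, q) = (2, 4)


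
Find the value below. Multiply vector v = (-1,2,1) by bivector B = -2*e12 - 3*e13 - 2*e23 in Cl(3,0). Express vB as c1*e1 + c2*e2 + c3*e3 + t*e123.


vB has grade-1 (vector) and grade-3 (trivector) parts: vB = (v _| B) + (v ^ B).
Vector part <vB>_1:
  e1: -v2*b12 - v3*b13 = -(2)*(-2) - (1)*(-3) = 7
  e2: v1*b12 - v3*b23 = (-1)*(-2) - (1)*(-2) = 4
  e3: v1*b13 + v2*b23 = (-1)*(-3) + (2)*(-2) = -1
Trivector part <vB>_3:
  e123: v1*b23 - v2*b13 + v3*b12 = (-1)*(-2) - (2)*(-3) + (1)*(-2) = 6
vB = 7*e1 + 4*e2 - 1*e3 + 6*e123


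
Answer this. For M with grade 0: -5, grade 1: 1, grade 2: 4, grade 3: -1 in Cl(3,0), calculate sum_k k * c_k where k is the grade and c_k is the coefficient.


Grade-weighted sum = sum of grade_k * coefficient_k
0*(-5) = 0
1*1 = 1
2*4 = 8
3*(-1) = -3
Total = 0 + 1 + 8 + (-3) = 6


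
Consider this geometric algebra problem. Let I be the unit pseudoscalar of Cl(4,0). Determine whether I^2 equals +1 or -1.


The pseudoscalar I = e1...e_n (product of all n generators) of Cl(p,q) satisfies I^2 = (-1)^(q + n(n-1)/2).
p = 4, q = 0, n = p + q = 4
n(n-1)/2 = 4 * 3 / 2 = 6
Exponent = q + n(n-1)/2 = 0 + 6 = 6
I^2 = (-1)^6 = +1


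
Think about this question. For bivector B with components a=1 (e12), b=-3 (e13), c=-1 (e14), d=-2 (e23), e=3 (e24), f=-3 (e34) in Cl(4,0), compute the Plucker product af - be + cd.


Plucker relation: af - be + cd
a*f = 1*(-3) = -3
b*e = (-3)*3 = -9
c*d = (-1)*(-2) = 2
af - be + cd = -3 - (-9) + 2
= 8


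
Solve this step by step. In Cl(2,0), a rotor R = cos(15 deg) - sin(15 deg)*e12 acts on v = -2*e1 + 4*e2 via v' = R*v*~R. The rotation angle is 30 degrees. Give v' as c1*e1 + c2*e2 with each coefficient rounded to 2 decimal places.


Rotor R = cos(15deg) - sin(15deg)*e12
Rotation angle theta = 2 * 15 = 30 degrees
v' = R*v*~R rotates v by theta.
cos(30deg) = 0.8660, sin(30deg) = 0.5000
v'_1 = -2*cos(30deg) - 4*sin(30deg)
= -2*0.8660 - 4*0.5000
= -3.73
v'_2 = -2*sin(30deg) + 4*cos(30deg)
= -2*0.5000 + 4*0.8660
= 2.46
v' = -3.73*e1 + 2.46*e2


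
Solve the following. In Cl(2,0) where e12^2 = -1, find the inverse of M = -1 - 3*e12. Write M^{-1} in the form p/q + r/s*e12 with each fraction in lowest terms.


M = -1 - 3*e12, where e12^2 = -1.
Since M commutes with its reverse ~M = a - b*e12, M * ~M = a^2 - b^2*e12^2 = a^2 + b^2.
So M^{-1} = ~M / (a^2 + b^2) = (a - b*e12)/(a^2 + b^2).
a^2 + b^2 = 1 + 9 = 10
Scalar part = -1/10 = -1/10
Bivector coeff = 3/10 = 3/10
M^{-1} = -1/10 + 3/10*e12


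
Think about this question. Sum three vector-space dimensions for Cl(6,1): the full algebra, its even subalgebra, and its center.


n = 6 + 1 = 7
Total dim = 2^7 = 128
Even subalgebra dim = 2^6 = 64
n is odd, so center dim = 2
Sum = 128 + 64 + 2 = 194


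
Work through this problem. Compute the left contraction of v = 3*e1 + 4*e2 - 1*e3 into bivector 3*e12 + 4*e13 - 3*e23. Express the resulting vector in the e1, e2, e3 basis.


Left contraction v _| B = <vB>_1 (grade-1 part of the geometric product vB).
Using e1_|e12 = e2, e2_|e12 = -e1, e1_|e13 = e3, e3_|e13 = -e1, e2_|e23 = e3, e3_|e23 = -e2:
e1 coeff: -v2*b12 - v3*b13 = -(4)*(3) - (-1)*(4) = -8
e2 coeff: v1*b12 - v3*b23 = (3)*(3) - (-1)*(-3) = 6
e3 coeff: v1*b13 + v2*b23 = (3)*(4) + (4)*(-3) = 0
v _| B = -8*e1 + 6*e2 + 0*e3


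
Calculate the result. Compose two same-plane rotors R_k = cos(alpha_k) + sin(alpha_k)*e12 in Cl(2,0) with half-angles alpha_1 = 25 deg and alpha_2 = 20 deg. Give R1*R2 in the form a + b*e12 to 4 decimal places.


Same-plane rotors commute and their half-angles add:
R1*R2 = cos(a1 + a2) + sin(a1 + a2)*e12.
a1 + a2 = 25 + 20 = 45 deg
cos(45 deg) = 0.7071
sin(45 deg) = 0.7071
R1*R2 = 0.7071 + 0.7071*e12


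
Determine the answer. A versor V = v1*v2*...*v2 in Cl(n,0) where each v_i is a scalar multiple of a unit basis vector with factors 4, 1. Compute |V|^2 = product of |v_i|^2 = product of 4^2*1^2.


Each vector v_i has |v_i|^2 = s_i^2
Squared scales: 4^2 = 16, 1^2 = 1
|V|^2 = 16 * 1
= 16


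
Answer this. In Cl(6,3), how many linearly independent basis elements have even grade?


Even subalgebra dimension = 2^(n-1)
n = 6 + 3 = 9
2^(9 - 1) = 2^8 = 256
Verification: sum of C(9,k) for even k = 1 + 36 + 126 + 84 + 9 = 256
Result = 256


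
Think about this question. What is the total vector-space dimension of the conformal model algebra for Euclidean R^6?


The conformal model of R^6 uses Cl(7,1): the 6 Euclidean generators plus two extra orthogonal generators e+ (e+^2 = +1) and e- (e-^2 = -1), from which the null vectors e0, einf are built.
Number of generators m = 6 + 2 = 8.
dim Cl(p,q) = 2^m = 2^8 = 256


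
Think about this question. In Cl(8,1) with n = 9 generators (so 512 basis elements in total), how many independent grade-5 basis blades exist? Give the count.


Number of grade-k basis blades in Cl(p,q) with n = p + q is C(n, k).
n = 8 + 1 = 9
C(9, 5) = 9! / (5! * 4!)
= 362880 / (120 * 24)
= 126


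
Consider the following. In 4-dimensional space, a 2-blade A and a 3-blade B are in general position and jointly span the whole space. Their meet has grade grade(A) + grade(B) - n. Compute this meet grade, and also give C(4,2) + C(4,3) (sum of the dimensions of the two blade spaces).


Meet grade = grade(A) + grade(B) - n
= 2 + 3 - 4 = 1
C(4,2) = 6
C(4,3) = 4
dim_A + dim_B = 6 + 4 = 10


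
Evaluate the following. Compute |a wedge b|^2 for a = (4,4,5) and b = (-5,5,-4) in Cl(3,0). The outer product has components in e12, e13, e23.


a wedge b = (a1*b2 - a2*b1)*e12 + (a1*b3 - a3*b1)*e13 + (a2*b3 - a3*b2)*e23
e12 coeff: 4*5 - 4*(-5) = 20 - (-20) = 40
e13 coeff: 4*(-4) - 5*(-5) = -16 - (-25) = 9
e23 coeff: 4*(-4) - 5*5 = -16 - 25 = -41
|a wedge b|^2 = 40^2 + 9^2 + (-41)^2
= 1600 + 81 + 1681
= 3362


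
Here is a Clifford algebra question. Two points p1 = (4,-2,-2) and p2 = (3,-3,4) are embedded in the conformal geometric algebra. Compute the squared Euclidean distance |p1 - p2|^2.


p1 - p2 = (1, 1, -6)
|p1 - p2|^2 = 1^2 + 1^2 + (-6)^2
= 1 + 1 + 36
= 38


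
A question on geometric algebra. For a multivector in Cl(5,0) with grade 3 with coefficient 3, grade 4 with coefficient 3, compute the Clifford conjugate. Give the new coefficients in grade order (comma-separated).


Clifford conjugate sign for grade k: (-1)^(k(k+1)/2)
Grade 3: (-1)^(3*4/2) = (-1)^6 = 1, coeff 3 -> 3
Grade 4: (-1)^(4*5/2) = (-1)^10 = 1, coeff 3 -> 3
Conjugated coefficients: 3, 3


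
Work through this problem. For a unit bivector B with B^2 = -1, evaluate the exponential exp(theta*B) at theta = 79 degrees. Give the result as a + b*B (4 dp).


For a unit bivector B with B^2 = -1, the exponential series gives
e^(theta*B) = cos(theta) + sin(theta)*B (the GA analogue of Euler's formula).
theta = 79 degrees = 1.37881 rad
cos(79 deg) = 0.1908
sin(79 deg) = 0.9816
exp(theta*B) = 0.1908 + 0.9816*B


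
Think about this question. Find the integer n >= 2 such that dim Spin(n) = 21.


dim Spin(n) = dim so(n) = n(n-1)/2.
Solve n(n-1)/2 = 21, i.e. n^2 - n - 42 = 0.
Discriminant = 1 + 8*21 = 169
n = (1 + sqrt(169))/2 = (1 + 13)/2 = 7


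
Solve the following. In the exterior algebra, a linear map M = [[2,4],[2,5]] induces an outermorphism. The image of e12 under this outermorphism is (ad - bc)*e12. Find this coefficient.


The outermorphism of a linear map f sends e1^e2 to f(e1)^f(e2).
f(e1) = 2*e1 + 2*e2
f(e2) = 4*e1 + 5*e2
f(e1) ^ f(e2) = (2*e1 + 2*e2) ^ (4*e1 + 5*e2)
= 2*5*e12 + 2*4*e21
= (10 - 8)*e12
= 2*e12
Coefficient = 2


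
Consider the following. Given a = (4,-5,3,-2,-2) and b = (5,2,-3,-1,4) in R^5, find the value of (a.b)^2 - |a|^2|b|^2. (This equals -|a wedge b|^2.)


a . b = 4*5 + (-5)*2 + 3*(-3) + (-2)*(-1) + (-2)*4
= 20 + (-10) + (-9) + 2 + (-8) = -5
|a|^2 = 4^2 + (-5)^2 + 3^2 + (-2)^2 + (-2)^2 = 58
|b|^2 = 5^2 + 2^2 + (-3)^2 + (-1)^2 + 4^2 = 55
(a.b)^2 = (-5)^2 = 25
|a|^2 * |b|^2 = 58 * 55 = 3190
Result = 25 - 3190 = -3165


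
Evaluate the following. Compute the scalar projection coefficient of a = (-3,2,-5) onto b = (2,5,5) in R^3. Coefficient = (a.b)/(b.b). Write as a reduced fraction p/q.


Projection coefficient = (a . b) / (b . b)
a . b = (-3)*2 + 2*5 + (-5)*5
= -6 + 10 + (-25) = -21
b . b = 2^2 + 5^2 + 5^2
= 4 + 25 + 25 = 54
Coefficient = -21/54
In lowest terms: -7/18


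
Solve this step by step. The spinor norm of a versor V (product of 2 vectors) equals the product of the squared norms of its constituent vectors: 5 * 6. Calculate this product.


Spinor norm N(V) = |v1|^2 * |v2|^2 * ... * |v2|^2
= 5 * 6
Running product: 5, 30
N(V) = 30


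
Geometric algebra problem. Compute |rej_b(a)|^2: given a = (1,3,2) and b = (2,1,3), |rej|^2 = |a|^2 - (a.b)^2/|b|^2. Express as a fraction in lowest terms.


|a|^2 = 1^2 + 3^2 + 2^2 = 14
|b|^2 = 2^2 + 1^2 + 3^2 = 14
a . b = 1*2 + 3*1 + 2*3 = 11
(a.b)^2 = 11^2 = 121
|rej|^2 = 14 - 121/14
= (196 - 121)/14
= 75/14
In lowest terms: 75/14


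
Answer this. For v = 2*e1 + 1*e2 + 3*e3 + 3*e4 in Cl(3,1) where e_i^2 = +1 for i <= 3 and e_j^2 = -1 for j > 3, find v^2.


v^2 = sum of c_i^2 * e_i^2
Positive signature terms (e_i^2 = +1): 2^2 + 1^2 + 3^2 = 14
Negative signature terms (e_j^2 = -1): 3^2 = 9
v^2 = 14 - 9 = 5


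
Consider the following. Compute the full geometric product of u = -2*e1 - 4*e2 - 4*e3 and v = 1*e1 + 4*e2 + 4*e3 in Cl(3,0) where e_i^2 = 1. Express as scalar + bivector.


In Cl(3,0): e_i^2 = 1, e_ie_j = -e_je_i for i != j.
Scalar part = u . v = (-2)*1 + (-4)*4 + (-4)*4
= -2 + (-16) + (-16) = -34
e12 coeff = (-2)*4 - (-4)*1 = -8 - (-4) = -4
e13 coeff = (-2)*4 - (-4)*1 = -8 - (-4) = -4
e23 coeff = (-4)*4 - (-4)*4 = -16 - (-16) = 0
uv = -34 - 4*e12 - 4*e13 + 0*e23


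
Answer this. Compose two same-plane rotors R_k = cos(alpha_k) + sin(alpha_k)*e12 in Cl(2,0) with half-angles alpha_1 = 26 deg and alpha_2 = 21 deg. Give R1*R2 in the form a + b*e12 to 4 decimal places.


Same-plane rotors commute and their half-angles add:
R1*R2 = cos(a1 + a2) + sin(a1 + a2)*e12.
a1 + a2 = 26 + 21 = 47 deg
cos(47 deg) = 0.6820
sin(47 deg) = 0.7314
R1*R2 = 0.6820 + 0.7314*e12


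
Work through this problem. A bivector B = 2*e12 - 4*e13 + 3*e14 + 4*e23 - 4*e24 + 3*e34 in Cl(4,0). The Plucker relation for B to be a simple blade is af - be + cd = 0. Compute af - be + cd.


Plucker relation: af - be + cd
a*f = 2*3 = 6
b*e = (-4)*(-4) = 16
c*d = 3*4 = 12
af - be + cd = 6 - 16 + 12
= 2


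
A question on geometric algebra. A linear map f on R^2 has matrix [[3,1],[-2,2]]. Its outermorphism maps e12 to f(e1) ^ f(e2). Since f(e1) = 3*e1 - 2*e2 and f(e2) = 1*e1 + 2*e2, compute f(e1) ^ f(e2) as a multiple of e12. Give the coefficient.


The outermorphism of a linear map f sends e1^e2 to f(e1)^f(e2).
f(e1) = 3*e1 - 2*e2
f(e2) = 1*e1 + 2*e2
f(e1) ^ f(e2) = (3*e1 - 2*e2) ^ (1*e1 + 2*e2)
= 3*2*e12 + (-2)*1*e21
= (6 - (-2))*e12
= 8*e12
Coefficient = 8


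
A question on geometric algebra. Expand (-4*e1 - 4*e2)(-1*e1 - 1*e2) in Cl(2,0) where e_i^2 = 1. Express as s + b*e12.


Expand: (-4*e1 - 4*e2)(-1*e1 - 1*e2)
= (-4)*(-1)*e1e1 + (-4)*(-1)*e1e2 + (-4)*(-1)*e2e1 + (-4)*(-1)*e2e2
Using e1^2 = e2^2 = 1, e2e1 = -e1e2:
Scalar part s = (-4)*(-1) + (-4)*(-1) = 4 + 4 = 8
Bivector part b = (-4)*(-1) - (-4)*(-1) = 4 - 4 = 0
uv = 8 + 0*e12


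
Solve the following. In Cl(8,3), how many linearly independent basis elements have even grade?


Even subalgebra dimension = 2^(n-1)
n = 8 + 3 = 11
2^(11 - 1) = 2^10 = 1024
Verification: sum of C(11,k) for even k = 1 + 55 + 330 + 462 + 165 + 11 = 1024
Result = 1024


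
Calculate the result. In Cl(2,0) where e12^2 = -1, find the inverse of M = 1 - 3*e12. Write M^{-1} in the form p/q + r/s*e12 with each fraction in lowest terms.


M = 1 - 3*e12, where e12^2 = -1.
Since M commutes with its reverse ~M = a - b*e12, M * ~M = a^2 - b^2*e12^2 = a^2 + b^2.
So M^{-1} = ~M / (a^2 + b^2) = (a - b*e12)/(a^2 + b^2).
a^2 + b^2 = 1 + 9 = 10
Scalar part = 1/10 = 1/10
Bivector coeff = 3/10 = 3/10
M^{-1} = 1/10 + 3/10*e12


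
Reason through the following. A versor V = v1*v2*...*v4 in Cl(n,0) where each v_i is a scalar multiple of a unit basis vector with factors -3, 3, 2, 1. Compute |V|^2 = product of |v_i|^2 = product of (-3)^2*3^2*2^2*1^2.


Each vector v_i has |v_i|^2 = s_i^2
Squared scales: (-3)^2 = 9, 3^2 = 9, 2^2 = 4, 1^2 = 1
|V|^2 = 9 * 9 * 4 * 1
= 324


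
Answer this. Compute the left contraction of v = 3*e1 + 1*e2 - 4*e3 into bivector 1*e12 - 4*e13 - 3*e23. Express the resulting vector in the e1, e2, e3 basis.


Left contraction v _| B = <vB>_1 (grade-1 part of the geometric product vB).
Using e1_|e12 = e2, e2_|e12 = -e1, e1_|e13 = e3, e3_|e13 = -e1, e2_|e23 = e3, e3_|e23 = -e2:
e1 coeff: -v2*b12 - v3*b13 = -(1)*(1) - (-4)*(-4) = -17
e2 coeff: v1*b12 - v3*b23 = (3)*(1) - (-4)*(-3) = -9
e3 coeff: v1*b13 + v2*b23 = (3)*(-4) + (1)*(-3) = -15
v _| B = -17*e1 - 9*e2 - 15*e3


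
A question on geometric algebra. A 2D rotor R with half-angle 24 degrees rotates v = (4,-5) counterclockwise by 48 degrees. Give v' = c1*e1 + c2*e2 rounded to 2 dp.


Rotor R = cos(24deg) - sin(24deg)*e12
Rotation angle theta = 2 * 24 = 48 degrees
v' = R*v*~R rotates v by theta.
cos(48deg) = 0.6691, sin(48deg) = 0.7431
v'_1 = 4*cos(48deg) - (-5)*sin(48deg)
= 4*0.6691 - (-5)*0.7431
= 6.39
v'_2 = 4*sin(48deg) + (-5)*cos(48deg)
= 4*0.7431 + (-5)*0.6691
= -0.37
v' = 6.39*e1 - 0.37*e2


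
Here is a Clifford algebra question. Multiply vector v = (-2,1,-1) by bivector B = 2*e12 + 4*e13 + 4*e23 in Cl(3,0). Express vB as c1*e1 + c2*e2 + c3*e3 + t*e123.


vB has grade-1 (vector) and grade-3 (trivector) parts: vB = (v _| B) + (v ^ B).
Vector part <vB>_1:
  e1: -v2*b12 - v3*b13 = -(1)*(2) - (-1)*(4) = 2
  e2: v1*b12 - v3*b23 = (-2)*(2) - (-1)*(4) = 0
  e3: v1*b13 + v2*b23 = (-2)*(4) + (1)*(4) = -4
Trivector part <vB>_3:
  e123: v1*b23 - v2*b13 + v3*b12 = (-2)*(4) - (1)*(4) + (-1)*(2) = -14
vB = 2*e1 + 0*e2 - 4*e3 - 14*e123


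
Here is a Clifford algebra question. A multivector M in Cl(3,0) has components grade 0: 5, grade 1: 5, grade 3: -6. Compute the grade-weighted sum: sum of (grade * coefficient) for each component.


Grade-weighted sum = sum of grade_k * coefficient_k
0*5 = 0
1*5 = 5
3*(-6) = -18
Total = 0 + 5 + (-18) = -13


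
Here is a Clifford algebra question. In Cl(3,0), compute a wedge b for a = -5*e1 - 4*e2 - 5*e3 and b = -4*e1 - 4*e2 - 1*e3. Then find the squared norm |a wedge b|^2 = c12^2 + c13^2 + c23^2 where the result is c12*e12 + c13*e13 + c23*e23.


a wedge b = (a1*b2 - a2*b1)*e12 + (a1*b3 - a3*b1)*e13 + (a2*b3 - a3*b2)*e23
e12 coeff: (-5)*(-4) - (-4)*(-4) = 20 - 16 = 4
e13 coeff: (-5)*(-1) - (-5)*(-4) = 5 - 20 = -15
e23 coeff: (-4)*(-1) - (-5)*(-4) = 4 - 20 = -16
|a wedge b|^2 = 4^2 + (-15)^2 + (-16)^2
= 16 + 225 + 256
= 497


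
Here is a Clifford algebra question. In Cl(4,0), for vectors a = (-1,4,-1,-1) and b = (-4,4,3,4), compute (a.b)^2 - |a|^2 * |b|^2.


a . b = (-1)*(-4) + 4*4 + (-1)*3 + (-1)*4
= 4 + 16 + (-3) + (-4) = 13
|a|^2 = (-1)^2 + 4^2 + (-1)^2 + (-1)^2 = 19
|b|^2 = (-4)^2 + 4^2 + 3^2 + 4^2 = 57
(a.b)^2 = 13^2 = 169
|a|^2 * |b|^2 = 19 * 57 = 1083
Result = 169 - 1083 = -914


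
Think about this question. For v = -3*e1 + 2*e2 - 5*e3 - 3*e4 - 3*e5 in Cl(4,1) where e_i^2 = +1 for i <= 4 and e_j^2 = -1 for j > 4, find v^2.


v^2 = sum of c_i^2 * e_i^2
Positive signature terms (e_i^2 = +1): (-3)^2 + 2^2 + (-5)^2 + (-3)^2 = 47
Negative signature terms (e_j^2 = -1): (-3)^2 = 9
v^2 = 47 - 9 = 38


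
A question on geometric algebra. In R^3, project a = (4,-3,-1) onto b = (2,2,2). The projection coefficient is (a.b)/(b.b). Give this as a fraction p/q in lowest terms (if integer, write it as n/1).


Projection coefficient = (a . b) / (b . b)
a . b = 4*2 + (-3)*2 + (-1)*2
= 8 + (-6) + (-2) = 0
b . b = 2^2 + 2^2 + 2^2
= 4 + 4 + 4 = 12
Coefficient = 0/12
In lowest terms: 0/1


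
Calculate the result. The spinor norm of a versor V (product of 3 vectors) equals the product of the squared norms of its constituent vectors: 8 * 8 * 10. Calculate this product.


Spinor norm N(V) = |v1|^2 * |v2|^2 * ... * |v3|^2
= 8 * 8 * 10
Running product: 8, 64, 640
N(V) = 640


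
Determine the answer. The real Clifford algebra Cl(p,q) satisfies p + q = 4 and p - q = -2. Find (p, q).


We need p + q = 4 and p - q = -2.
Adding: 2p = 4 + (-2) = 2, so p = 1.
Then q = 4 - 1 = 3.
(p, q) = (1, 3)


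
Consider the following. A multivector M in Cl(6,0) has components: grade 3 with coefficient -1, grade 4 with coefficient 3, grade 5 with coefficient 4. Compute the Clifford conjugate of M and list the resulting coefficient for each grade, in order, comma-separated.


Clifford conjugate sign for grade k: (-1)^(k(k+1)/2)
Grade 3: (-1)^(3*4/2) = (-1)^6 = 1, coeff -1 -> -1
Grade 4: (-1)^(4*5/2) = (-1)^10 = 1, coeff 3 -> 3
Grade 5: (-1)^(5*6/2) = (-1)^15 = -1, coeff 4 -> -4
Conjugated coefficients: -1, 3, -4


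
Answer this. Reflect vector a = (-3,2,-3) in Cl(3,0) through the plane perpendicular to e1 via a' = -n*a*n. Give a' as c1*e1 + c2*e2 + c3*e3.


Reflection formula: a' = -n*a*n, with n = e1 (unit vector, n^2 = 1).
For reflection through hyperplane perp to e1:
The component along e1 flips sign, others stay.
a = (-3, 2, -3)
a' = (3, 2, -3)
a' = 3*e1 + 2*e2 - 3*e3


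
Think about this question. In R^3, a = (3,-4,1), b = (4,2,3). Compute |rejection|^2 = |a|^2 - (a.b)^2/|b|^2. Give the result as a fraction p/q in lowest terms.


|a|^2 = 3^2 + (-4)^2 + 1^2 = 26
|b|^2 = 4^2 + 2^2 + 3^2 = 29
a . b = 3*4 + (-4)*2 + 1*3 = 7
(a.b)^2 = 7^2 = 49
|rej|^2 = 26 - 49/29
= (754 - 49)/29
= 705/29
In lowest terms: 705/29


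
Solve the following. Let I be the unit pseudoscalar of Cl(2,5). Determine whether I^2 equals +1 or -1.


The pseudoscalar I = e1...e_n (product of all n generators) of Cl(p,q) satisfies I^2 = (-1)^(q + n(n-1)/2).
p = 2, q = 5, n = p + q = 7
n(n-1)/2 = 7 * 6 / 2 = 21
Exponent = q + n(n-1)/2 = 5 + 21 = 26
I^2 = (-1)^26 = +1


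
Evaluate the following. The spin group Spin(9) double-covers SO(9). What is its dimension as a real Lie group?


Spin(n) double-covers SO(n); both have Lie algebra so(n) of dimension n(n-1)/2.
n = 9
n(n-1) = 9 * 8 = 72
dim Spin(9) = 72/2 = 36


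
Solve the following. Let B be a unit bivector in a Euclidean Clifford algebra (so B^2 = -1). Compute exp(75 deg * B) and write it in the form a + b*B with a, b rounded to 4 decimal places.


For a unit bivector B with B^2 = -1, the exponential series gives
e^(theta*B) = cos(theta) + sin(theta)*B (the GA analogue of Euler's formula).
theta = 75 degrees = 1.308997 rad
cos(75 deg) = 0.2588
sin(75 deg) = 0.9659
exp(theta*B) = 0.2588 + 0.9659*B


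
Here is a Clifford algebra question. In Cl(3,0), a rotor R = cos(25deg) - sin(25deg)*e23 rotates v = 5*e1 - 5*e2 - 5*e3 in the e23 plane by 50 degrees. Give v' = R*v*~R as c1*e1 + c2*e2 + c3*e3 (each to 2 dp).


Rotor R = cos(25deg) - sin(25deg)*e23
Rotation angle theta = 2 * 25 = 50 degrees in the e23 plane (e2 -> e3).
The component perpendicular to the plane (e1) is invariant: v'_1 = v1 = 5.00
cos(50deg) = 0.6428, sin(50deg) = 0.7660
v'_2 = v2*cos(theta) - v3*sin(theta) = -5*0.6428 - (-5)*0.7660 = 0.62
v'_3 = v2*sin(theta) + v3*cos(theta) = -5*0.7660 + (-5)*0.6428 = -7.04
v' = 5.00*e1 + 0.62*e2 - 7.04*e3


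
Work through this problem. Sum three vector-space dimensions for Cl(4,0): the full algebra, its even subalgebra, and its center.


n = 4 + 0 = 4
Total dim = 2^4 = 16
Even subalgebra dim = 2^3 = 8
n is even, so center dim = 1
Sum = 16 + 8 + 1 = 25


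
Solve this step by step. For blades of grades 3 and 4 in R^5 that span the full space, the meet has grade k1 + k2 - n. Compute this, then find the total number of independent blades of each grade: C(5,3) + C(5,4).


Meet grade = grade(A) + grade(B) - n
= 3 + 4 - 5 = 2
C(5,3) = 10
C(5,4) = 5
dim_A + dim_B = 10 + 5 = 15


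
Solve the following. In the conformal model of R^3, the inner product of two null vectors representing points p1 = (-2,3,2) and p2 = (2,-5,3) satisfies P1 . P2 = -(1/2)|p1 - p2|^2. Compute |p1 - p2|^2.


p1 - p2 = (-4, 8, -1)
|p1 - p2|^2 = (-4)^2 + 8^2 + (-1)^2
= 16 + 64 + 1
= 81


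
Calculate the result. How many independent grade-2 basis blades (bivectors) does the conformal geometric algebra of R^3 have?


The conformal model of R^3 uses Cl(4,1) with m = 3 + 2 = 5 generators.
Number of grade-2 blades = C(m, 2) = C(5, 2)
= 5*4/2 = 10


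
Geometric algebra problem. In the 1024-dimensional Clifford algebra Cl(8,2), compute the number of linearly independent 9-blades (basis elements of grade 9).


Number of grade-k basis blades in Cl(p,q) with n = p + q is C(n, k).
n = 8 + 2 = 10
C(10, 9) = 10! / (9! * 1!)
= 3628800 / (362880 * 1)
= 10


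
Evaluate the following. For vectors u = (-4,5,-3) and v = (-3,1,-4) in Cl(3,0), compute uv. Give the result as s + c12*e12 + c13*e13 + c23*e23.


In Cl(3,0): e_i^2 = 1, e_ie_j = -e_je_i for i != j.
Scalar part = u . v = (-4)*(-3) + 5*1 + (-3)*(-4)
= 12 + 5 + 12 = 29
e12 coeff = (-4)*1 - 5*(-3) = -4 - (-15) = 11
e13 coeff = (-4)*(-4) - (-3)*(-3) = 16 - 9 = 7
e23 coeff = 5*(-4) - (-3)*1 = -20 - (-3) = -17
uv = 29 + 11*e12 + 7*e13 - 17*e23


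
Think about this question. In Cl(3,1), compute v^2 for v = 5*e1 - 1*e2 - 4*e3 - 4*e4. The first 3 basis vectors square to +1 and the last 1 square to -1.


v^2 = sum of c_i^2 * e_i^2
Positive signature terms (e_i^2 = +1): 5^2 + (-1)^2 + (-4)^2 = 42
Negative signature terms (e_j^2 = -1): (-4)^2 = 16
v^2 = 42 - 16 = 26


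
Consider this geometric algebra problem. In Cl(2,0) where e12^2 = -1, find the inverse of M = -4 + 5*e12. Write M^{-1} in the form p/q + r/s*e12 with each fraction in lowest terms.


M = -4 + 5*e12, where e12^2 = -1.
Since M commutes with its reverse ~M = a - b*e12, M * ~M = a^2 - b^2*e12^2 = a^2 + b^2.
So M^{-1} = ~M / (a^2 + b^2) = (a - b*e12)/(a^2 + b^2).
a^2 + b^2 = 16 + 25 = 41
Scalar part = -4/41 = -4/41
Bivector coeff = -5/41 = -5/41
M^{-1} = -4/41 - 5/41*e12


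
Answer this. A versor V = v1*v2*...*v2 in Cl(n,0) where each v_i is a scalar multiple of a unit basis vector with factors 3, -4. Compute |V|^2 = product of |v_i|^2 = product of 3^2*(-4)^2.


Each vector v_i has |v_i|^2 = s_i^2
Squared scales: 3^2 = 9, (-4)^2 = 16
|V|^2 = 9 * 16
= 144


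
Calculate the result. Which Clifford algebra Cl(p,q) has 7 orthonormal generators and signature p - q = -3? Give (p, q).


We need p + q = 7 and p - q = -3.
Adding: 2p = 7 + (-3) = 4, so p = 2.
Then q = 7 - 2 = 5.
(p, q) = (2, 5)


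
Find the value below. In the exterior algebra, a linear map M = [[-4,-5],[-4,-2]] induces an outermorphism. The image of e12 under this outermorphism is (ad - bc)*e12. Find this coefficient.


The outermorphism of a linear map f sends e1^e2 to f(e1)^f(e2).
f(e1) = -4*e1 - 4*e2
f(e2) = -5*e1 - 2*e2
f(e1) ^ f(e2) = (-4*e1 - 4*e2) ^ (-5*e1 - 2*e2)
= (-4)*(-2)*e12 + (-4)*(-5)*e21
= (8 - 20)*e12
= -12*e12
Coefficient = -12


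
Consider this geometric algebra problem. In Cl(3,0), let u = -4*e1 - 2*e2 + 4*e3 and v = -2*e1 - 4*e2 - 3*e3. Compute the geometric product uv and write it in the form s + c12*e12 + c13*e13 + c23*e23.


In Cl(3,0): e_i^2 = 1, e_ie_j = -e_je_i for i != j.
Scalar part = u . v = (-4)*(-2) + (-2)*(-4) + 4*(-3)
= 8 + 8 + (-12) = 4
e12 coeff = (-4)*(-4) - (-2)*(-2) = 16 - 4 = 12
e13 coeff = (-4)*(-3) - 4*(-2) = 12 - (-8) = 20
e23 coeff = (-2)*(-3) - 4*(-4) = 6 - (-16) = 22
uv = 4 + 12*e12 + 20*e13 + 22*e23


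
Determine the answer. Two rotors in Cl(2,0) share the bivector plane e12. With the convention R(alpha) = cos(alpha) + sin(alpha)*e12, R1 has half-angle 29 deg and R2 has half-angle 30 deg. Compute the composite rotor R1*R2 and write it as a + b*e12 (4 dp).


Same-plane rotors commute and their half-angles add:
R1*R2 = cos(a1 + a2) + sin(a1 + a2)*e12.
a1 + a2 = 29 + 30 = 59 deg
cos(59 deg) = 0.5150
sin(59 deg) = 0.8572
R1*R2 = 0.5150 + 0.8572*e12


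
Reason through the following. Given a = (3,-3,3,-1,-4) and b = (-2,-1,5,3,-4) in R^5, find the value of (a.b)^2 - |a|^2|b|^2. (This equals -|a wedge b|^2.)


a . b = 3*(-2) + (-3)*(-1) + 3*5 + (-1)*3 + (-4)*(-4)
= -6 + 3 + 15 + (-3) + 16 = 25
|a|^2 = 3^2 + (-3)^2 + 3^2 + (-1)^2 + (-4)^2 = 44
|b|^2 = (-2)^2 + (-1)^2 + 5^2 + 3^2 + (-4)^2 = 55
(a.b)^2 = 25^2 = 625
|a|^2 * |b|^2 = 44 * 55 = 2420
Result = 625 - 2420 = -1795


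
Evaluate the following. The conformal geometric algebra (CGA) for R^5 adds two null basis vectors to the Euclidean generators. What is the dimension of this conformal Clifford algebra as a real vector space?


The conformal model of R^5 uses Cl(6,1): the 5 Euclidean generators plus two extra orthogonal generators e+ (e+^2 = +1) and e- (e-^2 = -1), from which the null vectors e0, einf are built.
Number of generators m = 5 + 2 = 7.
dim Cl(p,q) = 2^m = 2^7 = 128


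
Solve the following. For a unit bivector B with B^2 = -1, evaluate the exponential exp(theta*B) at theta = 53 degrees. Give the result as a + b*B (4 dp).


For a unit bivector B with B^2 = -1, the exponential series gives
e^(theta*B) = cos(theta) + sin(theta)*B (the GA analogue of Euler's formula).
theta = 53 degrees = 0.925025 rad
cos(53 deg) = 0.6018
sin(53 deg) = 0.7986
exp(theta*B) = 0.6018 + 0.7986*B


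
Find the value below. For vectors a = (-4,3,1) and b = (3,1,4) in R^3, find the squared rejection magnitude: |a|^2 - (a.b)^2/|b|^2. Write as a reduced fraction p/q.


|a|^2 = (-4)^2 + 3^2 + 1^2 = 26
|b|^2 = 3^2 + 1^2 + 4^2 = 26
a . b = (-4)*3 + 3*1 + 1*4 = -5
(a.b)^2 = (-5)^2 = 25
|rej|^2 = 26 - 25/26
= (676 - 25)/26
= 651/26
In lowest terms: 651/26


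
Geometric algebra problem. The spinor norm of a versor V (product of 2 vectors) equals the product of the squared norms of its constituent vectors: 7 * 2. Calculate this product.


Spinor norm N(V) = |v1|^2 * |v2|^2 * ... * |v2|^2
= 7 * 2
Running product: 7, 14
N(V) = 14


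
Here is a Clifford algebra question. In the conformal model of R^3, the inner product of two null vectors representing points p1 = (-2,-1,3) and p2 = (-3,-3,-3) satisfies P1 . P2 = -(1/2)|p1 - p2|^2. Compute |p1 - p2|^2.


p1 - p2 = (1, 2, 6)
|p1 - p2|^2 = 1^2 + 2^2 + 6^2
= 1 + 4 + 36
= 41


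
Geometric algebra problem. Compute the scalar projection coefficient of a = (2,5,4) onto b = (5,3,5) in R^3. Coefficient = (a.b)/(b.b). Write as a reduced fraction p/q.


Projection coefficient = (a . b) / (b . b)
a . b = 2*5 + 5*3 + 4*5
= 10 + 15 + 20 = 45
b . b = 5^2 + 3^2 + 5^2
= 25 + 9 + 25 = 59
Coefficient = 45/59
In lowest terms: 45/59


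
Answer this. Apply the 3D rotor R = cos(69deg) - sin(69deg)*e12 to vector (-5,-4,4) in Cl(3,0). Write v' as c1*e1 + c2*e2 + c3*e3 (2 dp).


Rotor R = cos(69deg) - sin(69deg)*e12
Rotation angle theta = 2 * 69 = 138 degrees in the e12 plane (e1 -> e2).
The component perpendicular to the plane (e3) is invariant: v'_3 = v3 = 4.00
cos(138deg) = -0.7431, sin(138deg) = 0.6691
v'_1 = v1*cos(theta) - v2*sin(theta) = -5*(-0.7431) - (-4)*0.6691 = 6.39
v'_2 = v1*sin(theta) + v2*cos(theta) = -5*0.6691 + (-4)*(-0.7431) = -0.37
v' = 6.39*e1 - 0.37*e2 + 4.00*e3


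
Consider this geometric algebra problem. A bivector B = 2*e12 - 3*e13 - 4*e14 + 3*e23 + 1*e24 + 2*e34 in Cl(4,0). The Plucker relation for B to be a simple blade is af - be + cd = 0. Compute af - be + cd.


Plucker relation: af - be + cd
a*f = 2*2 = 4
b*e = (-3)*1 = -3
c*d = (-4)*3 = -12
af - be + cd = 4 - (-3) + (-12)
= -5


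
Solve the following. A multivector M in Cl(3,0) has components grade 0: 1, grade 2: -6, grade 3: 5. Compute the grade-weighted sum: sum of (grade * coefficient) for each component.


Grade-weighted sum = sum of grade_k * coefficient_k
0*1 = 0
2*(-6) = -12
3*5 = 15
Total = 0 + (-12) + 15 = 3


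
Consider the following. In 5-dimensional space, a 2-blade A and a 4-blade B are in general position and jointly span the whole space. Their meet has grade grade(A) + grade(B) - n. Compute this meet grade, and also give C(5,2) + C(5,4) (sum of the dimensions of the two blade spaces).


Meet grade = grade(A) + grade(B) - n
= 2 + 4 - 5 = 1
C(5,2) = 10
C(5,4) = 5
dim_A + dim_B = 10 + 5 = 15


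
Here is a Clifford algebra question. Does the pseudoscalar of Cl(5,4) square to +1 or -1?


The pseudoscalar I = e1...e_n (product of all n generators) of Cl(p,q) satisfies I^2 = (-1)^(q + n(n-1)/2).
p = 5, q = 4, n = p + q = 9
n(n-1)/2 = 9 * 8 / 2 = 36
Exponent = q + n(n-1)/2 = 4 + 36 = 40
I^2 = (-1)^40 = +1


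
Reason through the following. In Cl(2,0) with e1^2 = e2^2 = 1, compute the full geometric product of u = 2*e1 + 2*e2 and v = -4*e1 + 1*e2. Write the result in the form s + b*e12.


Expand: (2*e1 + 2*e2)(-4*e1 + 1*e2)
= 2*(-4)*e1e1 + 2*1*e1e2 + 2*(-4)*e2e1 + 2*1*e2e2
Using e1^2 = e2^2 = 1, e2e1 = -e1e2:
Scalar part s = 2*(-4) + 2*1 = -8 + 2 = -6
Bivector part b = 2*1 - 2*(-4) = 2 - (-8) = 10
uv = -6 + 10*e12


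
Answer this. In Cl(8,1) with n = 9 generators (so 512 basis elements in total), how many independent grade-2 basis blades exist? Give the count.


Number of grade-k basis blades in Cl(p,q) with n = p + q is C(n, k).
n = 8 + 1 = 9
C(9, 2) = 9! / (2! * 7!)
= 362880 / (2 * 5040)
= 36


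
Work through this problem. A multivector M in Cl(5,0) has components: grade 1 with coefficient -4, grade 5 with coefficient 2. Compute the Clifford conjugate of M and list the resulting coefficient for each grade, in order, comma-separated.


Clifford conjugate sign for grade k: (-1)^(k(k+1)/2)
Grade 1: (-1)^(1*2/2) = (-1)^1 = -1, coeff -4 -> 4
Grade 5: (-1)^(5*6/2) = (-1)^15 = -1, coeff 2 -> -2
Conjugated coefficients: 4, -2


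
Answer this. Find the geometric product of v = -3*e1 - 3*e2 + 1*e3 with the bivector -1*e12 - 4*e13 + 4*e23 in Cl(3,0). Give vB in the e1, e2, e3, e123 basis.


vB has grade-1 (vector) and grade-3 (trivector) parts: vB = (v _| B) + (v ^ B).
Vector part <vB>_1:
  e1: -v2*b12 - v3*b13 = -(-3)*(-1) - (1)*(-4) = 1
  e2: v1*b12 - v3*b23 = (-3)*(-1) - (1)*(4) = -1
  e3: v1*b13 + v2*b23 = (-3)*(-4) + (-3)*(4) = 0
Trivector part <vB>_3:
  e123: v1*b23 - v2*b13 + v3*b12 = (-3)*(4) - (-3)*(-4) + (1)*(-1) = -25
vB = 1*e1 - 1*e2 + 0*e3 - 25*e123


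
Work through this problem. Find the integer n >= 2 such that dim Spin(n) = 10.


dim Spin(n) = dim so(n) = n(n-1)/2.
Solve n(n-1)/2 = 10, i.e. n^2 - n - 20 = 0.
Discriminant = 1 + 8*10 = 81
n = (1 + sqrt(81))/2 = (1 + 9)/2 = 5


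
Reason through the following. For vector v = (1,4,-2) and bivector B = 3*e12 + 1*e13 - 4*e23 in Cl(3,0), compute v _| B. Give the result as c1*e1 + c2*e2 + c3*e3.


Left contraction v _| B = <vB>_1 (grade-1 part of the geometric product vB).
Using e1_|e12 = e2, e2_|e12 = -e1, e1_|e13 = e3, e3_|e13 = -e1, e2_|e23 = e3, e3_|e23 = -e2:
e1 coeff: -v2*b12 - v3*b13 = -(4)*(3) - (-2)*(1) = -10
e2 coeff: v1*b12 - v3*b23 = (1)*(3) - (-2)*(-4) = -5
e3 coeff: v1*b13 + v2*b23 = (1)*(1) + (4)*(-4) = -15
v _| B = -10*e1 - 5*e2 - 15*e3


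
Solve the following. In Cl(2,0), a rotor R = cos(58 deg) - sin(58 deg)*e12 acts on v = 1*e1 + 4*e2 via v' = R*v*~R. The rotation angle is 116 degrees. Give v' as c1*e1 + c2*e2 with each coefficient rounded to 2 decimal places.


Rotor R = cos(58deg) - sin(58deg)*e12
Rotation angle theta = 2 * 58 = 116 degrees
v' = R*v*~R rotates v by theta.
cos(116deg) = -0.4384, sin(116deg) = 0.8988
v'_1 = 1*cos(116deg) - 4*sin(116deg)
= 1*(-0.4384) - 4*0.8988
= -4.03
v'_2 = 1*sin(116deg) + 4*cos(116deg)
= 1*0.8988 + 4*(-0.4384)
= -0.85
v' = -4.03*e1 - 0.85*e2


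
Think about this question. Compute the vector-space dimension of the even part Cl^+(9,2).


Even subalgebra dimension = 2^(n-1)
n = 9 + 2 = 11
2^(11 - 1) = 2^10 = 1024
Verification: sum of C(11,k) for even k = 1 + 55 + 330 + 462 + 165 + 11 = 1024
Result = 1024


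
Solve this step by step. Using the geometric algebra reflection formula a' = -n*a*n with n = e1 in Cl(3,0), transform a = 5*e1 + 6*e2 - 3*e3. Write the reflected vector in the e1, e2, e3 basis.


Reflection formula: a' = -n*a*n, with n = e1 (unit vector, n^2 = 1).
For reflection through hyperplane perp to e1:
The component along e1 flips sign, others stay.
a = (5, 6, -3)
a' = (-5, 6, -3)
a' = -5*e1 + 6*e2 - 3*e3


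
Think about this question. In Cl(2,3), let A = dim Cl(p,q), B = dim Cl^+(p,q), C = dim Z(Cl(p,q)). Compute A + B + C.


n = 2 + 3 = 5
Total dim = 2^5 = 32
Even subalgebra dim = 2^4 = 16
n is odd, so center dim = 2
Sum = 32 + 16 + 2 = 50


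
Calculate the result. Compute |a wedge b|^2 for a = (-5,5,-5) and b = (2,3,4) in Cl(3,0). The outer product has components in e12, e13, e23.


a wedge b = (a1*b2 - a2*b1)*e12 + (a1*b3 - a3*b1)*e13 + (a2*b3 - a3*b2)*e23
e12 coeff: (-5)*3 - 5*2 = -15 - 10 = -25
e13 coeff: (-5)*4 - (-5)*2 = -20 - (-10) = -10
e23 coeff: 5*4 - (-5)*3 = 20 - (-15) = 35
|a wedge b|^2 = (-25)^2 + (-10)^2 + 35^2
= 625 + 100 + 1225
= 1950


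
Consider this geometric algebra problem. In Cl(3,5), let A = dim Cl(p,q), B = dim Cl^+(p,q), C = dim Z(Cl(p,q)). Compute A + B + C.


n = 3 + 5 = 8
Total dim = 2^8 = 256
Even subalgebra dim = 2^7 = 128
n is even, so center dim = 1
Sum = 256 + 128 + 1 = 385
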